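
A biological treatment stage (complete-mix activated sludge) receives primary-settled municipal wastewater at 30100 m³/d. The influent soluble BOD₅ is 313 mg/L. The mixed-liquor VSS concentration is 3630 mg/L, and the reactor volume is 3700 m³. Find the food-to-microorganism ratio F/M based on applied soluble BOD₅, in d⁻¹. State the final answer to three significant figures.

Food-to-microorganism ratio F/M = Q S₀ / (V X) = 30100 × 313 / (3700 × 3630) = 0.7015 d⁻¹.

F/M ≈ 0.701 d⁻¹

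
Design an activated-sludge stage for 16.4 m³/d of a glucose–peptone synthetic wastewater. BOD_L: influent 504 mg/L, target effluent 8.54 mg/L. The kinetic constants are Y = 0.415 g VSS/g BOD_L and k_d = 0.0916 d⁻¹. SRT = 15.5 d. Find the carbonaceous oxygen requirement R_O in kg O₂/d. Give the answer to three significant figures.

Observed yield with endogenous decay: Y_obs = Y / (1 + k_d·θ_c) = 0.415 / (1 + 0.0916 × 15.5) = 0.415 / 2.420 = 0.1715 g VSS/g BOD_L.
ΔS = 504 − 8.54 = 495.5 mg/L, so the substrate removal rate is 16.4 × 495.5/1000 = 8.126 kg BOD_L/d.
Biomass synthesised: P_X = Y_obs × 8.126 = 1.394 kg VSS/d.
Carbonaceous O₂ demand = substrate oxidised − cell-mass equivalent = 8.126 − 1.42 × 1.394 = 6.147 kg O₂/d.

R_O ≈ 6.15 kg O₂/d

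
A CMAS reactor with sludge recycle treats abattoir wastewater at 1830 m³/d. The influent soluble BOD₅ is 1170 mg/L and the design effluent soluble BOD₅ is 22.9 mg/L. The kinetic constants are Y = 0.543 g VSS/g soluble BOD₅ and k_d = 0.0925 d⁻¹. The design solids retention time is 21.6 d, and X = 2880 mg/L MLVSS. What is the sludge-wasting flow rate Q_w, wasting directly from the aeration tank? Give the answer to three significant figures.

From the SRT design equation V = Y Q (S₀−S) θ_c / [X (1 + k_d θ_c)] = 0.543 × 1830 × (1170 − 22.9) × 21.6 / [2880 × (1 + 0.0925 × 21.6)] = 2.46×10^7 / 8634 = 2852 m³.
Wasting from the aeration tank: Q_w = V / θ_c = 2852 / 21.6 = 132.0 m³/d.

Q_w ≈ 132 m³/d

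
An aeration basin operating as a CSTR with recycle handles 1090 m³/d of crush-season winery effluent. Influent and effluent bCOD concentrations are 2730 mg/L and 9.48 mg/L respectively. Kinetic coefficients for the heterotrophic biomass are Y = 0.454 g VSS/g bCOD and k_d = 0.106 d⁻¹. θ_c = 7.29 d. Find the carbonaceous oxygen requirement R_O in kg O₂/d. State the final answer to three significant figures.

R_O ≈ 1890 kg O₂/d

The observed yield is Y_obs = Y/(1 + k_d·θ_c) = 0.454 / (1 + 0.106 × 7.29) = 0.454 / 1.773 = 0.2561 g VSS per g bCOD removed.
ΔS = 2730 − 9.48 = 2721 mg/L, so the substrate removal rate is 1090 × 2721/1000 = 2965 kg bCOD/d.
Biomass synthesised: P_X = Y_obs × 2965 = 759.4 kg VSS/d.
R_O = Q·ΔS − 1.42 P_X = 2965 − 1078 = 1887 kg O₂/d.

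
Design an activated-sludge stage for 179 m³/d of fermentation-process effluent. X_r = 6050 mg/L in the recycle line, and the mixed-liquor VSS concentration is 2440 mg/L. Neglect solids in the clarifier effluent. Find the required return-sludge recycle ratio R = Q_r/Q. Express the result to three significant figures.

Solids balance on the clarifier gives (1+R)X = R·X_r, so R = X/(X_r − X) = 2440 / (6050 − 2440) = 0.6759.

R ≈ 0.676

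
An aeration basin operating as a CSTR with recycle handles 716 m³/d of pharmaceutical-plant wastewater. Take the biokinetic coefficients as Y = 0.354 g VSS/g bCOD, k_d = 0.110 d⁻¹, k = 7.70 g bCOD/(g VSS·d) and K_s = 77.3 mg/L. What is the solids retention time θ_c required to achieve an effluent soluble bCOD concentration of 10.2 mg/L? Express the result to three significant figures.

At the target effluent, Y k S/(K_s+S) = 0.354×7.70×10.2/87.50 = 0.3178 d⁻¹.
Then 1/θ_c = μ − k_d = 0.3178 − 0.110 = 0.2078 d⁻¹, giving θ_c = 4.813 d.

θ_c ≈ 4.81 d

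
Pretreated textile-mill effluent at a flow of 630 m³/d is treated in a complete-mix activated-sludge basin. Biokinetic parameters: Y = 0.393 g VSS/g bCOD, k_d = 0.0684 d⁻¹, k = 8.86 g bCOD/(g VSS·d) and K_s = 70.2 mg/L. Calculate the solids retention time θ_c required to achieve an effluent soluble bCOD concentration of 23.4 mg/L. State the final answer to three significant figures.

Specific growth rate at S = 23.4 mg/L: μ = YkS/(K_s+S) = 0.393·8.86·23.4/(70.2+23.4) = 0.8705 d⁻¹.
θ_c = 1/(μ − k_d) = 1/(0.8705 − 0.0684) = 1/0.8021 = 1.247 d.

θ_c ≈ 1.25 d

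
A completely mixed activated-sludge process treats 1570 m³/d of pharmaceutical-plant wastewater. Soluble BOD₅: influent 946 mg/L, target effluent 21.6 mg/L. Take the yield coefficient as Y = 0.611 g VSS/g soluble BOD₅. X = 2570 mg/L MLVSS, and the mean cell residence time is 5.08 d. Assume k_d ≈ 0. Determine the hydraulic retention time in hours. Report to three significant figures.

τ ≈ 26.8 h

Biomass mass balance (decay neglected): V·X = Y·Q·(S₀ − S)·θ_c, so V = 0.611 × 1570 × (946 − 21.6) × 5.08 / 2570 = 1753 m³.
Hydraulic retention time τ = V/Q = 1753 / 1570 = 1.116 d = 26.79 h.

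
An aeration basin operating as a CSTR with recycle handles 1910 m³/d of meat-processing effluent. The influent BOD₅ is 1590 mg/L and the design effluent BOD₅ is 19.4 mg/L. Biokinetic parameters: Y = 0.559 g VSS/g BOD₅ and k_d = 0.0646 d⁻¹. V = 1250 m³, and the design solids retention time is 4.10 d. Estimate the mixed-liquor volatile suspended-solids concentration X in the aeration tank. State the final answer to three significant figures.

X ≈ 4350 mg/L

Solving the biomass balance for X: X = Y Q (S₀−S) θ_c / [V (1+k_d θ_c)] = 0.559 × 1910 × (1590 − 19.4) × 4.10 / [1250 × (1 + 0.0646 × 4.10)] = 4349 mg/L.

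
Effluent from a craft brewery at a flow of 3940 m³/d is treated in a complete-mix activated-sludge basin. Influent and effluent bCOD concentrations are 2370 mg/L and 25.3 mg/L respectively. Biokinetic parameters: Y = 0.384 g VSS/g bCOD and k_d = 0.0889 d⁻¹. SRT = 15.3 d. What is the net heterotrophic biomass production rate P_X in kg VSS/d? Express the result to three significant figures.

P_X ≈ 1500 kg VSS/d

Y_obs = Y / (1 + k_d θ_c) = 0.384 / (1 + 0.0889 × 15.3) = 0.384 / 2.360 = 0.1627.
Q·(S₀ − S) = 3940 × (2370 − 25.3) × 10⁻³ = 9238 kg/d removed.
P_X = Y_obs · Q(S₀ − S) = 0.1627 × 9238 = 1503 kg VSS/d.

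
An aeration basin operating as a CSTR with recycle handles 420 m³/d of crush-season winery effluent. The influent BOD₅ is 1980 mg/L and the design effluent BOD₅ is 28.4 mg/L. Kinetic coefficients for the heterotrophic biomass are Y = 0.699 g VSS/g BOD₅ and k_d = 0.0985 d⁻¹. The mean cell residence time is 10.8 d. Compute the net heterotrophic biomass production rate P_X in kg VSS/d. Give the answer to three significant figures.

The observed yield is Y_obs = Y/(1 + k_d·θ_c) = 0.699 / (1 + 0.0985 × 10.8) = 0.699 / 2.064 = 0.3387 g VSS per g BOD₅ removed.
Q·(S₀ − S) = 420 × (1980 − 28.4) × 10⁻³ = 819.7 kg/d removed.
Net biomass production P_X = Y_obs × Q·(S₀ − S) = 0.3387 × 819.7 = 277.6 kg VSS/d.

P_X ≈ 278 kg VSS/d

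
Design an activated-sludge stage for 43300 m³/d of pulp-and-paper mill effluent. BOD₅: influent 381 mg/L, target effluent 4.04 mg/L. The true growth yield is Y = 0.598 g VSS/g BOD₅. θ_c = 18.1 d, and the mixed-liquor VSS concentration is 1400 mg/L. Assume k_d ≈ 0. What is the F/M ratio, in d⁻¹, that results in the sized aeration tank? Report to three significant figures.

With k_d = 0 the design equation reduces to V = Y Q (S₀−S) θ_c / X = 0.598 × 43300 × (381 − 4.04) × 18.1 / 1400 = 126193 m³.
Food-to-microorganism ratio F/M = Q S₀ / (V X) = 43300 × 381 / (126193 × 1400) = 0.09338 d⁻¹.

F/M ≈ 0.0934 d⁻¹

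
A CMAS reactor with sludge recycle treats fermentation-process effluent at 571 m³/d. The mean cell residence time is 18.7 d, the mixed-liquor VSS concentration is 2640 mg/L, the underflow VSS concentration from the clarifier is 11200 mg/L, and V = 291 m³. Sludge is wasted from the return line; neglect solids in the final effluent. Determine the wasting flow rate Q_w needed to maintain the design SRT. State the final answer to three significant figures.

Q_w = (V·X)/(θ_c X_r) = 291.0 × 2640 / (18.7 × 11200) = 3.668 m³/d.

Q_w ≈ 3.67 m³/d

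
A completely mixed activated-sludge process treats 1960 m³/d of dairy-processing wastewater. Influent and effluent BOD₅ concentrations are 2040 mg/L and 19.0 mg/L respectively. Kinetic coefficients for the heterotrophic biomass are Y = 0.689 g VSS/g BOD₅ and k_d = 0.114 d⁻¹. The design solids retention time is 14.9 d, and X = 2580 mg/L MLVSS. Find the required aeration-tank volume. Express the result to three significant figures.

Rearranging the biomass balance for a CMAS with decay, V = Y·Q·ΔS·θ_c / [X·(1+k_d θ_c)] = 0.689 × 1960 × (2040 − 19.0) × 14.9 / [2580 × (1 + 0.114 × 14.9)] = 4.07×10^7 / 6962 = 5841 m³.

V ≈ 5840 m³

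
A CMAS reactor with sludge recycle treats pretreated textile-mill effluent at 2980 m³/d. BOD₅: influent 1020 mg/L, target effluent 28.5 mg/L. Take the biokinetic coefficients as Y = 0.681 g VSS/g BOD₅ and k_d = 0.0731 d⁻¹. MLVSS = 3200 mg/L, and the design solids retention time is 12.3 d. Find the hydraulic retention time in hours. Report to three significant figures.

τ ≈ 32.8 h

From the SRT design equation V = Y Q (S₀−S) θ_c / [X (1 + k_d θ_c)] = 0.681 × 2980 × (1020 − 28.5) × 12.3 / [3200 × (1 + 0.0731 × 12.3)] = 2.47×10^7 / 6077 = 4072 m³.
Hydraulic retention time τ = V/Q = 4072 / 2980 = 1.367 d = 32.80 h.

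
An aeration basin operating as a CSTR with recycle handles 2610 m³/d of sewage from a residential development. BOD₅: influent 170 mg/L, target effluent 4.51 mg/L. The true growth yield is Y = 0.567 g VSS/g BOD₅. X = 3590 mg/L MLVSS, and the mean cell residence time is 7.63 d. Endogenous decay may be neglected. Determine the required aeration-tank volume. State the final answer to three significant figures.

Biomass mass balance (decay neglected): V·X = Y·Q·(S₀ − S)·θ_c, so V = 0.567 × 2610 × (170 − 4.51) × 7.63 / 3590 = 520.5 m³.

V ≈ 521 m³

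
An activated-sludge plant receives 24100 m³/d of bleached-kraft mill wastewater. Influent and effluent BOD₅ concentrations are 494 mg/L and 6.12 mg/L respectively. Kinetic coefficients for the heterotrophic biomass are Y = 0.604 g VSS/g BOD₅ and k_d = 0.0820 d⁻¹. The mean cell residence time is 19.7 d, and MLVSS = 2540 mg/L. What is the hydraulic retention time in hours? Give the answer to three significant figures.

From the SRT design equation V = Y Q (S₀−S) θ_c / [X (1 + k_d θ_c)] = 0.604 × 24100 × (494 − 6.12) × 19.7 / [2540 × (1 + 0.0820 × 19.7)] = 1.4×10^8 / 6643 = 21060 m³.
HRT = V/Q = 21060 m³ / 24100 m³·d⁻¹ = 0.8739 d × 24 = 20.97 h.

τ ≈ 21.0 h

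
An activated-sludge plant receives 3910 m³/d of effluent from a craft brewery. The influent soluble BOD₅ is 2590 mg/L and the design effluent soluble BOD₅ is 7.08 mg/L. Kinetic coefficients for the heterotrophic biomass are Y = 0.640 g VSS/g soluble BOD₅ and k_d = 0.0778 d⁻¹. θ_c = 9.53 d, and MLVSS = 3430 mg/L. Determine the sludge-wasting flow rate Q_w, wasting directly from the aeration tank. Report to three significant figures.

Steady-state biomass mass balance: V·X·(1 + k_d·θ_c) = Y·Q·(S₀ − S)·θ_c, so V = 0.640 × 3910 × (2590 − 7.08) × 9.53 / [3430 × (1 + 0.0778 × 9.53)] = 6.16×10^7 / 5973 = 10312 m³.
With mixed-liquor wasting, θ_c = V/Q_w, so Q_w = V/θ_c = 10312/9.53 = 1082 m³/d.

Q_w ≈ 1080 m³/d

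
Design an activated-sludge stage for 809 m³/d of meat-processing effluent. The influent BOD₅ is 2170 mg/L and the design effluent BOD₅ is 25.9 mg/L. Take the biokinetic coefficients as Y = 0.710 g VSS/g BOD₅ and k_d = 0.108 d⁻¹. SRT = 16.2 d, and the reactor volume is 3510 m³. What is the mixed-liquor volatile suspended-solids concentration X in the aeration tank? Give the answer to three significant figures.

X ≈ 2070 mg/L

From V·X·(1 + k_d·θ_c) = Y·Q·(S₀ − S)·θ_c: X = 0.710 × 809 × (2170 − 25.9) × 16.2 / [3510 × (1 + 0.108 × 16.2)] = 2067 mg/L.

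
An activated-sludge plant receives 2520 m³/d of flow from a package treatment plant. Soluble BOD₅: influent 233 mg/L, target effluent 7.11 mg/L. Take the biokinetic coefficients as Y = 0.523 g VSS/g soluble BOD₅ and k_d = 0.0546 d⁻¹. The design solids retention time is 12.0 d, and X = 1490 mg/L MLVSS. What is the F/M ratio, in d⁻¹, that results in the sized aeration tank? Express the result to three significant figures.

Steady-state biomass mass balance: V·X·(1 + k_d·θ_c) = Y·Q·(S₀ − S)·θ_c, so V = 0.523 × 2520 × (233 − 7.11) × 12.0 / [1490 × (1 + 0.0546 × 12.0)] = 3.57×10^6 / 2466 = 1449 m³.
F/M = applied load / biomass = Q·S₀/(V·X) = 2520 × 233 / (1449 × 1490) = 0.2720 d⁻¹.

F/M ≈ 0.272 d⁻¹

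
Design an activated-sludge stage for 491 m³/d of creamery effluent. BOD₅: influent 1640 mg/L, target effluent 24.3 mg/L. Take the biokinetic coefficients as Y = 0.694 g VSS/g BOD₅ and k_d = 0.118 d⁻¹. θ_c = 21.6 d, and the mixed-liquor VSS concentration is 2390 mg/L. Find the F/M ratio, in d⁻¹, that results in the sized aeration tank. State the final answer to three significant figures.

F/M ≈ 0.240 d⁻¹

Steady-state biomass mass balance: V·X·(1 + k_d·θ_c) = Y·Q·(S₀ − S)·θ_c, so V = 0.694 × 491 × (1640 − 24.3) × 21.6 / [2390 × (1 + 0.118 × 21.6)] = 1.19×10^7 / 8482 = 1402 m³.
F/M = applied load / biomass = Q·S₀/(V·X) = 491 × 1640 / (1402 × 2390) = 0.2403 d⁻¹.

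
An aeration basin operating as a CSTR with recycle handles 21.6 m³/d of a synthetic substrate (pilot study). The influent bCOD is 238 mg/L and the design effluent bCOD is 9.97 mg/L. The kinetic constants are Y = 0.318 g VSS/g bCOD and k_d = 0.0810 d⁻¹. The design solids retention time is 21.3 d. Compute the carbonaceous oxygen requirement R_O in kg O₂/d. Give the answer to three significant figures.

Y_obs = Y / (1 + k_d θ_c) = 0.318 / (1 + 0.0810 × 21.3) = 0.318 / 2.725 = 0.1167.
Substrate removed = Q·(S₀ − S) = 21.6 m³/d × (238 − 9.97) g/m³ = 4.93×10^3 g/d = 4.925 kg/d.
P_X = Y_obs·Q·(S₀ − S) = 0.1167 × 4.925 = 0.5747 kg VSS/d.
R_O = Q·ΔS − 1.42 P_X = 4.925 − 0.8161 = 4.109 kg O₂/d.

R_O ≈ 4.11 kg O₂/d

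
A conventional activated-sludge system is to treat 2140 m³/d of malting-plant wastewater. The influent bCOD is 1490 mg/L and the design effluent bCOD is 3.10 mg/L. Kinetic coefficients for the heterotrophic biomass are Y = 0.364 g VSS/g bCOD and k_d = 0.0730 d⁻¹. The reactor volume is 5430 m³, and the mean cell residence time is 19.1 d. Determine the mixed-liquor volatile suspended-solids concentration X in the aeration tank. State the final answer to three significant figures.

X = Y·Q·ΔS·θ_c / [V·(1 + k_d θ_c)] = 0.364 × 2140 × (1490 − 3.10) × 19.1 / [5430 × (1 + 0.0730 × 19.1)] = 1702 mg/L.

X ≈ 1700 mg/L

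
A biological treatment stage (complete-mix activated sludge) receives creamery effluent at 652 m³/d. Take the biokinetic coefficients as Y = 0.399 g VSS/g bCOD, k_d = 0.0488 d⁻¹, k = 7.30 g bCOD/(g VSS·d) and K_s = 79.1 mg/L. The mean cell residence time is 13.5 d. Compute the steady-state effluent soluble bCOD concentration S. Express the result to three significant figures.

S ≈ 3.48 mg/L

Effluent substrate depends only on kinetics and SRT: S = K_s(1 + k_d θ_c) / [θ_c(Yk − k_d) − 1] = 79.1 × (1 + 0.0488 × 13.5) / [13.5 × (0.399 × 7.30 − 0.0488) − 1] = 131.2 / 37.66 = 3.484 mg/L.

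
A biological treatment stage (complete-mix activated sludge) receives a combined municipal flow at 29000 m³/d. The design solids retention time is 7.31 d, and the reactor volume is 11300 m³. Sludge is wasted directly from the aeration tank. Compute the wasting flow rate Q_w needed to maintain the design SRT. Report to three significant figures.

Q_w ≈ 1550 m³/d

Wasting from the aeration tank: Q_w = V / θ_c = 11300 / 7.31 = 1546 m³/d.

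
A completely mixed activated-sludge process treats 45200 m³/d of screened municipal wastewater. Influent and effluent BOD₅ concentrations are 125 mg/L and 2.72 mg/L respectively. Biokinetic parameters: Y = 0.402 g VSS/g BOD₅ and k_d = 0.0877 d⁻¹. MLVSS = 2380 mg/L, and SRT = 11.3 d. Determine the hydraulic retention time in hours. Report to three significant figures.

τ ≈ 2.81 h

Rearranging the biomass balance for a CMAS with decay, V = Y·Q·ΔS·θ_c / [X·(1+k_d θ_c)] = 0.402 × 45200 × (125 − 2.72) × 11.3 / [2380 × (1 + 0.0877 × 11.3)] = 2.51×10^7 / 4739 = 5298 m³.
HRT = V/Q = 5298 m³ / 45200 m³·d⁻¹ = 0.1172 d × 24 = 2.813 h.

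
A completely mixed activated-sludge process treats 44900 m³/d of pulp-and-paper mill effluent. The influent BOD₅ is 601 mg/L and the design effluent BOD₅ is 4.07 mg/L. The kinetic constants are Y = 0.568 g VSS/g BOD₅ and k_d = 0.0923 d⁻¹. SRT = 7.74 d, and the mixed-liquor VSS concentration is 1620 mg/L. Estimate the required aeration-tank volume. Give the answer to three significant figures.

Rearranging the biomass balance for a CMAS with decay, V = Y·Q·ΔS·θ_c / [X·(1+k_d θ_c)] = 0.568 × 44900 × (601 − 4.07) × 7.74 / [1620 × (1 + 0.0923 × 7.74)] = 1.18×10^8 / 2777 = 42426 m³.

V ≈ 42400 m³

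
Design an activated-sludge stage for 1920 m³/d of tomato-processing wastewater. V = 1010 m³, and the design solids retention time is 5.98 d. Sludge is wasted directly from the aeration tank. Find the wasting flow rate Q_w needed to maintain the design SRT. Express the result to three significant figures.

For wasting at MLVSS concentration, Q_w = V/θ_c = 1010/5.98 = 168.9 m³/d.

Q_w ≈ 169 m³/d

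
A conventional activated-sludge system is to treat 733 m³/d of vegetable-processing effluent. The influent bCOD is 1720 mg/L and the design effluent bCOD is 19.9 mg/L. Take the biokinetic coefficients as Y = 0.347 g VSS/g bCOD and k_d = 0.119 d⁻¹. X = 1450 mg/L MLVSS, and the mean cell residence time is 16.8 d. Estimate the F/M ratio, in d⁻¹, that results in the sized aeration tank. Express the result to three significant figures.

Steady-state biomass mass balance: V·X·(1 + k_d·θ_c) = Y·Q·(S₀ − S)·θ_c, so V = 0.347 × 733 × (1720 − 19.9) × 16.8 / [1450 × (1 + 0.119 × 16.8)] = 7.26×10^6 / 4349 = 1670 m³.
F/M = Q·S₀ / (V·X) = 733 × 1720 / (1670 × 1450) = 0.5205 g bCOD·(g VSS·d)⁻¹.

F/M ≈ 0.520 d⁻¹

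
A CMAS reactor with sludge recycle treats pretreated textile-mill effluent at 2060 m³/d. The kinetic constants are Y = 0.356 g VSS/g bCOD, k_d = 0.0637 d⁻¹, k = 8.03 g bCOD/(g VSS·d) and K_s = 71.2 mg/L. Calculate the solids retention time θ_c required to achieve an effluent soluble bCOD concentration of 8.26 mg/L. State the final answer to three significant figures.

From 1/θ_c = Y·k·S/(K_s + S) − k_d: Y·k·S/(K_s+S) = 0.356 × 8.03 × 8.26 / (71.2 + 8.26) = 0.2972 d⁻¹.
1/θ_c = 0.2972 − 0.0637 = 0.2335 d⁻¹, so θ_c = 4.283 d.

θ_c ≈ 4.28 d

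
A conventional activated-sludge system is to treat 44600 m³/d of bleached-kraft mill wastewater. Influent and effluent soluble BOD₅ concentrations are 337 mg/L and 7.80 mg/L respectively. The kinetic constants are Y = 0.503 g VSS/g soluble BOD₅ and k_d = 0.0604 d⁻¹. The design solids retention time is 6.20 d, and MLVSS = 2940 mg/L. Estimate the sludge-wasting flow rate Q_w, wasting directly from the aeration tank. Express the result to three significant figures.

Rearranging the biomass balance for a CMAS with decay, V = Y·Q·ΔS·θ_c / [X·(1+k_d θ_c)] = 0.503 × 44600 × (337 − 7.80) × 6.20 / [2940 × (1 + 0.0604 × 6.20)] = 4.58×10^7 / 4041 = 11331 m³.
Wasting from the aeration tank: Q_w = V / θ_c = 11331 / 6.20 = 1828 m³/d.

Q_w ≈ 1830 m³/d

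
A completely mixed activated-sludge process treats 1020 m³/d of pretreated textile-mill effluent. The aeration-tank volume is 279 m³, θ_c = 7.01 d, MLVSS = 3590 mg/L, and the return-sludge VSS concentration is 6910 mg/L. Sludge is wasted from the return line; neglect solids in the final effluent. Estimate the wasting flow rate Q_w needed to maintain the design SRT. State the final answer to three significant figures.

Q_w ≈ 20.7 m³/d

Wasting from the return line (neglecting effluent solids): Q_w = V·X / (θ_c·X_r) = 279.0 × 3590 / (7.01 × 6910) = 20.68 m³/d.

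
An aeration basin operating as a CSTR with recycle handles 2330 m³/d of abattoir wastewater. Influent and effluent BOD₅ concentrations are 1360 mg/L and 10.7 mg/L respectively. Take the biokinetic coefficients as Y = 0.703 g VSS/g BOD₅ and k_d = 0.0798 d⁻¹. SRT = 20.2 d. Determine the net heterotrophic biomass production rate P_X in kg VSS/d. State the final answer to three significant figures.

The observed yield is Y_obs = Y/(1 + k_d·θ_c) = 0.703 / (1 + 0.0798 × 20.2) = 0.703 / 2.612 = 0.2691 g VSS per g BOD₅ removed.
Mass of BOD₅ removed per day: Q(S₀ − S) = 2330 × 1349 g/m³ = 3144 kg/d.
Net biomass production P_X = Y_obs × Q·(S₀ − S) = 0.2691 × 3144 = 846.2 kg VSS/d.

P_X ≈ 846 kg VSS/d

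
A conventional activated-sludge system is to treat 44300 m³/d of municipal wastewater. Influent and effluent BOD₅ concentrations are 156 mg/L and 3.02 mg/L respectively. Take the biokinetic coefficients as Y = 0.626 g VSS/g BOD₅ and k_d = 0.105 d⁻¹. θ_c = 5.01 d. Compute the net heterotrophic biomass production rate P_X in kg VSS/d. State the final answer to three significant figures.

P_X ≈ 2780 kg VSS/d

Observed yield with endogenous decay: Y_obs = Y / (1 + k_d·θ_c) = 0.626 / (1 + 0.105 × 5.01) = 0.626 / 1.526 = 0.4102 g VSS/g BOD₅.
ΔS = 156 − 3.02 = 153.0 mg/L, so the substrate removal rate is 44300 × 153.0/1000 = 6777 kg BOD₅/d.
Net biomass production P_X = Y_obs × Q·(S₀ − S) = 0.4102 × 6777 = 2780 kg VSS/d.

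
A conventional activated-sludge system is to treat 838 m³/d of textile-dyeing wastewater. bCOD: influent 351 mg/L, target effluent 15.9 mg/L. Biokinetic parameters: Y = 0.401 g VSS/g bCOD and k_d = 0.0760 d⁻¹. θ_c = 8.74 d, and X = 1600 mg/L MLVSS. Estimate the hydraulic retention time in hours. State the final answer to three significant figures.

Rearranging the biomass balance for a CMAS with decay, V = Y·Q·ΔS·θ_c / [X·(1+k_d θ_c)] = 0.401 × 838 × (351 − 15.9) × 8.74 / [1600 × (1 + 0.0760 × 8.74)] = 9.84×10^5 / 2663 = 369.6 m³.
Hydraulic retention time τ = V/Q = 369.6 / 838 = 0.4411 d = 10.59 h.

τ ≈ 10.6 h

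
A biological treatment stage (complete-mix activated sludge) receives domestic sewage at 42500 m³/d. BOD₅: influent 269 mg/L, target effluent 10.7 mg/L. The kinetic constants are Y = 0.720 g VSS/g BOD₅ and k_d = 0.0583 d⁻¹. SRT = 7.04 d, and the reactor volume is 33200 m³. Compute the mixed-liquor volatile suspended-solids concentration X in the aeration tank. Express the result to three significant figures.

X ≈ 1190 mg/L

From V·X·(1 + k_d·θ_c) = Y·Q·(S₀ − S)·θ_c: X = 0.720 × 42500 × (269 − 10.7) × 7.04 / [33200 × (1 + 0.0583 × 7.04)] = 1188 mg/L.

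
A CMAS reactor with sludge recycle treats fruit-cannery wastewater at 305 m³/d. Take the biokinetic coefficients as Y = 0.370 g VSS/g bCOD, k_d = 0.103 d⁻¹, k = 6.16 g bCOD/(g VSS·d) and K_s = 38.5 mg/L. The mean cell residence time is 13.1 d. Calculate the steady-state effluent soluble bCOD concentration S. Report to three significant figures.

From the Monod/SRT balance for a CMAS, S = K_s·(1+k_d θ_c)/[θ_c·(Y k − k_d) − 1] = 38.5 × (1 + 0.103 × 13.1) / [13.1 × (0.370 × 6.16 − 0.103) − 1] = 90.45 / 27.51 = 3.288 mg/L.

S ≈ 3.29 mg/L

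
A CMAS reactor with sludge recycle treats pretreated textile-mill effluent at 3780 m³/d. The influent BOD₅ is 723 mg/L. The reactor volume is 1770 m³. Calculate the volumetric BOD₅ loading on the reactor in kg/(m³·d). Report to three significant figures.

L_v ≈ 1.54 kg BOD₅/(m³·d)

Applied BOD₅ load per unit volume = Q·S₀/V = (3780 × 723/1000)/1770 = 1.544 kg BOD₅·m⁻³·d⁻¹.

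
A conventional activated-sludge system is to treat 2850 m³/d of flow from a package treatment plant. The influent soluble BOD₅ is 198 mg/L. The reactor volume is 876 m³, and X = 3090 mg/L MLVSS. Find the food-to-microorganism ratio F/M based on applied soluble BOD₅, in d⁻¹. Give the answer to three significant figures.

F/M = Q·S₀ / (V·X) = 2850 × 198 / (876.0 × 3090) = 0.2085 g soluble BOD₅·(g VSS·d)⁻¹.

F/M ≈ 0.208 d⁻¹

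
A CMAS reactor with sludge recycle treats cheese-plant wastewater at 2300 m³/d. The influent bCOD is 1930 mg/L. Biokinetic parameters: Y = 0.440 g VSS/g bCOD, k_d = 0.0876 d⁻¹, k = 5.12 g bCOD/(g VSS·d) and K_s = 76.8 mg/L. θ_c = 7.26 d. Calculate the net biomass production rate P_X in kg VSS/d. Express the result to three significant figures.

P_X ≈ 1190 kg VSS/d

From the Monod/SRT balance for a CMAS, S = K_s·(1+k_d θ_c)/[θ_c·(Y k − k_d) − 1] = 76.8 × (1 + 0.0876 × 7.26) / [7.26 × (0.440 × 5.12 − 0.0876) − 1] = 125.6 / 14.72 = 8.536 mg/L.
Correct the yield for decay: Y_obs = Y/(1 + k_d θ_c) = 0.440 / (1 + 0.0876 × 7.26) = 0.440 / 1.636 = 0.2690.
ΔS = 1930 − 8.54 = 1921 mg/L, so the substrate removal rate is 2300 × 1921/1000 = 4419 kg bCOD/d.
So the net sludge growth is P_X = 0.2690 × 4419 = 1189 kg VSS/d.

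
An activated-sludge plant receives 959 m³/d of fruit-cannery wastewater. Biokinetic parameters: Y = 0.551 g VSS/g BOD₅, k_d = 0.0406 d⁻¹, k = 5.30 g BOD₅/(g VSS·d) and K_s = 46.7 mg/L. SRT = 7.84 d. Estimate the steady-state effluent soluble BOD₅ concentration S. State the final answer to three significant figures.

S ≈ 2.85 mg/L

For a completely mixed reactor with recycle the Lawrence–McCarty relation gives S = K_s·(1 + k_d·θ_c) / [θ_c·(Y·k − k_d) − 1] = 46.7 × (1 + 0.0406 × 7.84) / [7.84 × (0.551 × 5.30 − 0.0406) − 1] = 61.56 / 21.58 = 2.853 mg/L.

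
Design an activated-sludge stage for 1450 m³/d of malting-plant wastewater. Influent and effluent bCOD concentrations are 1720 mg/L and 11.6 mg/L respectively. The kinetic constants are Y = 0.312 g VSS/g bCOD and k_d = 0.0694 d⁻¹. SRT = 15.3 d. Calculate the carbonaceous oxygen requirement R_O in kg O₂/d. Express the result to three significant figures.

Correct the yield for decay: Y_obs = Y/(1 + k_d θ_c) = 0.312 / (1 + 0.0694 × 15.3) = 0.312 / 2.062 = 0.1513.
ΔS = 1720 − 11.6 = 1708 mg/L, so the substrate removal rate is 1450 × 1708/1000 = 2477 kg bCOD/d.
Net sludge production P_X = 0.1513 × 2477 = 374.9 kg VSS/d.
Carbonaceous O₂ demand = substrate oxidised − cell-mass equivalent = 2477 − 1.42 × 374.9 = 1945 kg O₂/d.

R_O ≈ 1940 kg O₂/d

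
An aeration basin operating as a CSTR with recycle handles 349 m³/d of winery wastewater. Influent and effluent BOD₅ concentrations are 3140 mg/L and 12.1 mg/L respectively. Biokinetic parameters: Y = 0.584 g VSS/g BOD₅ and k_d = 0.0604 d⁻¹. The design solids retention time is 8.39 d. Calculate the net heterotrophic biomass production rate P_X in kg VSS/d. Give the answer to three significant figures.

Observed yield with endogenous decay: Y_obs = Y / (1 + k_d·θ_c) = 0.584 / (1 + 0.0604 × 8.39) = 0.584 / 1.507 = 0.3876 g VSS/g BOD₅.
ΔS = 3140 − 12.1 = 3128 mg/L, so the substrate removal rate is 349 × 3128/1000 = 1092 kg BOD₅/d.
So the net sludge growth is P_X = 0.3876 × 1092 = 423.1 kg VSS/d.

P_X ≈ 423 kg VSS/d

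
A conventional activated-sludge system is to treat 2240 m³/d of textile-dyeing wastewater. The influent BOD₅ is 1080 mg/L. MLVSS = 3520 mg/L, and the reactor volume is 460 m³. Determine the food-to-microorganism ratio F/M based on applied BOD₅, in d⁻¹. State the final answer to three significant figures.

F/M = Q·S₀ / (V·X) = 2240 × 1080 / (460.0 × 3520) = 1.494 g BOD₅·(g VSS·d)⁻¹.

F/M ≈ 1.49 d⁻¹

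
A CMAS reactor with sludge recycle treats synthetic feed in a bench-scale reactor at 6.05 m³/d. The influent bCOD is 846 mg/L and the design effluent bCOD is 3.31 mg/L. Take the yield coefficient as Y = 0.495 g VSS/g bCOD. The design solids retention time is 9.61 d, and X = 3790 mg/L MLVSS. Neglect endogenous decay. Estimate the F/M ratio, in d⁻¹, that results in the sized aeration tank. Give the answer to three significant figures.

V·X = Y·Q·ΔS·θ_c gives V = 0.495 × 6.05 × (846 − 3.31) × 9.61 / 3790 = 6.399 m³.
Food-to-microorganism ratio F/M = Q S₀ / (V X) = 6.05 × 846 / (6.399 × 3790) = 0.2110 d⁻¹.

F/M ≈ 0.211 d⁻¹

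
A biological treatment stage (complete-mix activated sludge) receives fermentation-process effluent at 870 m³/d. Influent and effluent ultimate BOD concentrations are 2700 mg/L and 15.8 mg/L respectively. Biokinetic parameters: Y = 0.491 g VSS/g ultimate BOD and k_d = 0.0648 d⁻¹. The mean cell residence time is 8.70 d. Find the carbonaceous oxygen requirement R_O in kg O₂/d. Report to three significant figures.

The observed yield is Y_obs = Y/(1 + k_d·θ_c) = 0.491 / (1 + 0.0648 × 8.70) = 0.491 / 1.564 = 0.3140 g VSS per g ultimate BOD removed.
Substrate removed = Q·(S₀ − S) = 870 m³/d × (2700 − 15.8) g/m³ = 2.34×10^6 g/d = 2335 kg/d.
P_X = Y_obs·Q·(S₀ − S) = 0.3140 × 2335 = 733.2 kg VSS/d.
R_O = Q·ΔS − 1.42 P_X = 2335 − 1041 = 1294 kg O₂/d.

R_O ≈ 1290 kg O₂/d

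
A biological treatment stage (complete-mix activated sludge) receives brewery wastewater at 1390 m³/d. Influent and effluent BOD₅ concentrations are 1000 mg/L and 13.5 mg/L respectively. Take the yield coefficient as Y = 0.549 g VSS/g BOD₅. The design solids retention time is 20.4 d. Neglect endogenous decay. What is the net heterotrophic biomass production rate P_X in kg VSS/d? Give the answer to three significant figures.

P_X ≈ 753 kg VSS/d

With endogenous decay neglected, the observed yield equals the true yield: Y_obs = Y = 0.549 g VSS/g BOD₅.
ΔS = 1000 − 13.5 = 986.5 mg/L, so the substrate removal rate is 1390 × 986.5/1000 = 1371 kg BOD₅/d.
Biomass produced: P_X = Y_obs·Q·ΔS = 0.5490 × 1371 ≈ 752.8 kg VSS/d.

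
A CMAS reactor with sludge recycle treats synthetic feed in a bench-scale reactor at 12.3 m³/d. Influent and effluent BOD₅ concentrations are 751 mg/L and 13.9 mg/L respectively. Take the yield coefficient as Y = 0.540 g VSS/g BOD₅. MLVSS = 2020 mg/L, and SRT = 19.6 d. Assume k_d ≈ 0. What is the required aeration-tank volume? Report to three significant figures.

With k_d = 0 the design equation reduces to V = Y Q (S₀−S) θ_c / X = 0.540 × 12.3 × (751 − 13.9) × 19.6 / 2020 = 47.50 m³.

V ≈ 47.5 m³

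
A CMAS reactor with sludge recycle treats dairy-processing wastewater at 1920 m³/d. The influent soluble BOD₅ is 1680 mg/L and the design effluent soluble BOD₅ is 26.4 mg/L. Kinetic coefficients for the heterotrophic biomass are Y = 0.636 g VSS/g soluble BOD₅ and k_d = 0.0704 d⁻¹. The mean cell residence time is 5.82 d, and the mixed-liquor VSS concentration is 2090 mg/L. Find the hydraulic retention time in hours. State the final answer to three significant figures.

τ ≈ 49.9 h

From the SRT design equation V = Y Q (S₀−S) θ_c / [X (1 + k_d θ_c)] = 0.636 × 1920 × (1680 − 26.4) × 5.82 / [2090 × (1 + 0.0704 × 5.82)] = 1.18×10^7 / 2946 = 3989 m³.
τ = V/Q = 3989/1920 = 2.077 d, or 49.86 h.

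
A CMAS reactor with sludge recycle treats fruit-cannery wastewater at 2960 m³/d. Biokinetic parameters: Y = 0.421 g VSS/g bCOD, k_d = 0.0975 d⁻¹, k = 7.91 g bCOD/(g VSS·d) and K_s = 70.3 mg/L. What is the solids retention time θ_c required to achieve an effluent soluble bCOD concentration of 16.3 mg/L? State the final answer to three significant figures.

θ_c ≈ 1.89 d

Specific growth rate at S = 16.3 mg/L: μ = YkS/(K_s+S) = 0.421·7.91·16.3/(70.3+16.3) = 0.6268 d⁻¹.
1/θ_c = 0.6268 − 0.0975 = 0.5293 d⁻¹, so θ_c = 1.889 d.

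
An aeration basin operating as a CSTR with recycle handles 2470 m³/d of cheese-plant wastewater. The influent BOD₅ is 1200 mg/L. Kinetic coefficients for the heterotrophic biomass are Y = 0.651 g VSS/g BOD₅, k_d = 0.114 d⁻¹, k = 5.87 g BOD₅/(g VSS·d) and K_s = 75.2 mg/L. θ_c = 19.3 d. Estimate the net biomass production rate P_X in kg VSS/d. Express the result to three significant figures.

P_X ≈ 601 kg VSS/d

From the Monod/SRT balance for a CMAS, S = K_s·(1+k_d θ_c)/[θ_c·(Y k − k_d) − 1] = 75.2 × (1 + 0.114 × 19.3) / [19.3 × (0.651 × 5.87 − 0.114) − 1] = 240.7 / 70.55 = 3.411 mg/L.
Correct the yield for decay: Y_obs = Y/(1 + k_d θ_c) = 0.651 / (1 + 0.114 × 19.3) = 0.651 / 3.200 = 0.2034.
Q·(S₀ − S) = 2470 × (1200 − 3.41) × 10⁻³ = 2956 kg/d removed.
Biomass produced: P_X = Y_obs·Q·ΔS = 0.2034 × 2956 ≈ 601.2 kg VSS/d.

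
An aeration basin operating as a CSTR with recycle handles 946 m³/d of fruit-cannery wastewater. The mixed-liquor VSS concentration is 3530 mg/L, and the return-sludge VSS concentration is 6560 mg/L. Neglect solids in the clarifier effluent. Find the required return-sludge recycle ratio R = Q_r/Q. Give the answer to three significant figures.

Solids balance on the clarifier gives (1+R)X = R·X_r, so R = X/(X_r − X) = 3530 / (6560 − 3530) = 1.165.

R ≈ 1.17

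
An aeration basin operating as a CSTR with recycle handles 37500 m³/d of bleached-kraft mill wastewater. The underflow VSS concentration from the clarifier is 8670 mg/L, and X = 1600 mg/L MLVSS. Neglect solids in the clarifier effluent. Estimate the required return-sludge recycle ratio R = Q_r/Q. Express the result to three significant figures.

R ≈ 0.226

Solids balance on the clarifier gives (1+R)X = R·X_r, so R = X/(X_r − X) = 1600 / (8670 − 1600) = 0.2263.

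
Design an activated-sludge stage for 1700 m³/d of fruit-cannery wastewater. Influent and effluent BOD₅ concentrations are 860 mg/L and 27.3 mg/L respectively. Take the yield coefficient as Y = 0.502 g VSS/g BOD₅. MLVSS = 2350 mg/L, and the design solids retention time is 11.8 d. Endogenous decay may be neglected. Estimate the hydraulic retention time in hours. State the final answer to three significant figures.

With k_d = 0 the design equation reduces to V = Y Q (S₀−S) θ_c / X = 0.502 × 1700 × (860 − 27.3) × 11.8 / 2350 = 3568 m³.
Hydraulic retention time τ = V/Q = 3568 / 1700 = 2.099 d = 50.38 h.

τ ≈ 50.4 h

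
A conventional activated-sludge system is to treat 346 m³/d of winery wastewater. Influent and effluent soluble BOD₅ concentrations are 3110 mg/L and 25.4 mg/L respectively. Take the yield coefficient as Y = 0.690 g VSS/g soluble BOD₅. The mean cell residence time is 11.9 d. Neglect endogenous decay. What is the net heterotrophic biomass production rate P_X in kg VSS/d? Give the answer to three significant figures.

Since k_d ≈ 0, Y_obs = Y = 0.690 g VSS/g soluble BOD₅.
ΔS = 3110 − 25.4 = 3085 mg/L, so the substrate removal rate is 346 × 3085/1000 = 1067 kg soluble BOD₅/d.
So the net sludge growth is P_X = 0.6900 × 1067 = 736.4 kg VSS/d.

P_X ≈ 736 kg VSS/d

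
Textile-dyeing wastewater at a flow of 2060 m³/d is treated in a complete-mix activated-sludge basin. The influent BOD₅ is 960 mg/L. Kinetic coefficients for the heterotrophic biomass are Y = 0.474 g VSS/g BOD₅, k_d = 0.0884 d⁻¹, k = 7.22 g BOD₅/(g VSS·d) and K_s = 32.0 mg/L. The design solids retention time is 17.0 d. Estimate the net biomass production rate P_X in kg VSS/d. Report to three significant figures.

P_X ≈ 374 kg VSS/d

Effluent substrate depends only on kinetics and SRT: S = K_s(1 + k_d θ_c) / [θ_c(Yk − k_d) − 1] = 32.0 × (1 + 0.0884 × 17.0) / [17.0 × (0.474 × 7.22 − 0.0884) − 1] = 80.09 / 55.68 = 1.438 mg/L.
The observed yield is Y_obs = Y/(1 + k_d·θ_c) = 0.474 / (1 + 0.0884 × 17.0) = 0.474 / 2.503 = 0.1894 g VSS per g BOD₅ removed.
ΔS = 960 − 1.44 = 958.6 mg/L, so the substrate removal rate is 2060 × 958.6/1000 = 1975 kg BOD₅/d.
P_X = Y_obs · Q(S₀ − S) = 0.1894 × 1975 = 374.0 kg VSS/d.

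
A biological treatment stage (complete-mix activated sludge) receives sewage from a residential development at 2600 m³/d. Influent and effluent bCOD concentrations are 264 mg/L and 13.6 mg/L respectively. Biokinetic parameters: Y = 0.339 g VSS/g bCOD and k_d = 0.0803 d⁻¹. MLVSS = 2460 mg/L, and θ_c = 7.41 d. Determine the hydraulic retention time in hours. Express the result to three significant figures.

τ ≈ 3.85 h

Rearranging the biomass balance for a CMAS with decay, V = Y·Q·ΔS·θ_c / [X·(1+k_d θ_c)] = 0.339 × 2600 × (264 − 13.6) × 7.41 / [2460 × (1 + 0.0803 × 7.41)] = 1.64×10^6 / 3924 = 416.8 m³.
HRT = V/Q = 416.8 m³ / 2600 m³·d⁻¹ = 0.1603 d × 24 = 3.847 h.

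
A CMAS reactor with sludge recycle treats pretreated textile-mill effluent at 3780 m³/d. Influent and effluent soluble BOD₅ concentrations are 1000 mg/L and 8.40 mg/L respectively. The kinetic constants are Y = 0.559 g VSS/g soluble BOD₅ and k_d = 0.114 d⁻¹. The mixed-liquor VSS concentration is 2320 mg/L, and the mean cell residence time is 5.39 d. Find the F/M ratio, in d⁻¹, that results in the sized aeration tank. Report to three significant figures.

From the SRT design equation V = Y Q (S₀−S) θ_c / [X (1 + k_d θ_c)] = 0.559 × 3780 × (1000 − 8.40) × 5.39 / [2320 × (1 + 0.114 × 5.39)] = 1.13×10^7 / 3746 = 3015 m³.
F/M = Q·S₀ / (V·X) = 3780 × 1000 / (3015 × 2320) = 0.5404 g soluble BOD₅·(g VSS·d)⁻¹.

F/M ≈ 0.540 d⁻¹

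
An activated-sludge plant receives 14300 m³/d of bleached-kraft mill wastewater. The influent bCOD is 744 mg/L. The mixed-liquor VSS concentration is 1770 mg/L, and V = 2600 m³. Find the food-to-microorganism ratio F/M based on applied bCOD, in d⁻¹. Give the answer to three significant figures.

F/M = Q·S₀ / (V·X) = 14300 × 744 / (2600 × 1770) = 2.312 g bCOD·(g VSS·d)⁻¹.

F/M ≈ 2.31 d⁻¹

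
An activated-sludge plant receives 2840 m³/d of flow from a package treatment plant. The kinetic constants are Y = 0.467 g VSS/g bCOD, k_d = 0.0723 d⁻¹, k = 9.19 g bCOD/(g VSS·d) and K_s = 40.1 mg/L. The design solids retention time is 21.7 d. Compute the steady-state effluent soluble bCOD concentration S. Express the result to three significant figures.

Effluent substrate depends only on kinetics and SRT: S = K_s(1 + k_d θ_c) / [θ_c(Yk − k_d) − 1] = 40.1 × (1 + 0.0723 × 21.7) / [21.7 × (0.467 × 9.19 − 0.0723) − 1] = 103.0 / 90.56 = 1.137 mg/L.

S ≈ 1.14 mg/L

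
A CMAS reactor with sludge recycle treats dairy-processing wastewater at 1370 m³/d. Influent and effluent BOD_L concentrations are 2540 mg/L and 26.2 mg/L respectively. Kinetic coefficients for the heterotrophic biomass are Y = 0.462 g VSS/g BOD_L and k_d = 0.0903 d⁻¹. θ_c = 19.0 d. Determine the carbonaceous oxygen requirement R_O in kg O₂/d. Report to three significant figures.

Y_obs = Y / (1 + k_d θ_c) = 0.462 / (1 + 0.0903 × 19.0) = 0.462 / 2.716 = 0.1701.
ΔS = 2540 − 26.2 = 2514 mg/L, so the substrate removal rate is 1370 × 2514/1000 = 3444 kg BOD_L/d.
Net sludge production P_X = 0.1701 × 3444 = 585.9 kg VSS/d.
R_O = Q·(S₀ − S) − 1.42·P_X = 3444 − 1.42 × 585.9 = 2612 kg O₂/d.

R_O ≈ 2610 kg O₂/d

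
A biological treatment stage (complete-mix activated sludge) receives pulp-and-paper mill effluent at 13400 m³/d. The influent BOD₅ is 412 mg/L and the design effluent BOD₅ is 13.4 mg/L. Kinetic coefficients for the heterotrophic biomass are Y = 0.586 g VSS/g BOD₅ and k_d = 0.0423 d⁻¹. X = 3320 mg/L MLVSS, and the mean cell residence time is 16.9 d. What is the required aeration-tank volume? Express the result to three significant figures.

Steady-state biomass mass balance: V·X·(1 + k_d·θ_c) = Y·Q·(S₀ − S)·θ_c, so V = 0.586 × 13400 × (412 − 13.4) × 16.9 / [3320 × (1 + 0.0423 × 16.9)] = 5.29×10^7 / 5693 = 9291 m³.

V ≈ 9290 m³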